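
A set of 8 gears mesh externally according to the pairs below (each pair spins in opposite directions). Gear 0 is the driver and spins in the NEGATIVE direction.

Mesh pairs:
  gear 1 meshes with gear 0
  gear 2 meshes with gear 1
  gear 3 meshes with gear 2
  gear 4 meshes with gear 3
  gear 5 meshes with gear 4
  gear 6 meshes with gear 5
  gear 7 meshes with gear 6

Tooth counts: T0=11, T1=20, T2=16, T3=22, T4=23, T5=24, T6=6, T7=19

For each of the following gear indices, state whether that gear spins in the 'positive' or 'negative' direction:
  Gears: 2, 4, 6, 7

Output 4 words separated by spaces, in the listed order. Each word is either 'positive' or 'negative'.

Gear 0 (driver): negative (depth 0)
  gear 1: meshes with gear 0 -> depth 1 -> positive (opposite of gear 0)
  gear 2: meshes with gear 1 -> depth 2 -> negative (opposite of gear 1)
  gear 3: meshes with gear 2 -> depth 3 -> positive (opposite of gear 2)
  gear 4: meshes with gear 3 -> depth 4 -> negative (opposite of gear 3)
  gear 5: meshes with gear 4 -> depth 5 -> positive (opposite of gear 4)
  gear 6: meshes with gear 5 -> depth 6 -> negative (opposite of gear 5)
  gear 7: meshes with gear 6 -> depth 7 -> positive (opposite of gear 6)
Queried indices 2, 4, 6, 7 -> negative, negative, negative, positive

Answer: negative negative negative positive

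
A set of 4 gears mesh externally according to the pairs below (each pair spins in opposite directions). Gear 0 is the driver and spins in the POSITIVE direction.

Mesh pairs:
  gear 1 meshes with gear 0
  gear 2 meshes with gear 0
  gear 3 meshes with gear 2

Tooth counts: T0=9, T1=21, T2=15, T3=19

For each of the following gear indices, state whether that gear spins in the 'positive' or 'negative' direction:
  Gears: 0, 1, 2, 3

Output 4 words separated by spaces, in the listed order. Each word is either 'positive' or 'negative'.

Answer: positive negative negative positive

Derivation:
Gear 0 (driver): positive (depth 0)
  gear 1: meshes with gear 0 -> depth 1 -> negative (opposite of gear 0)
  gear 2: meshes with gear 0 -> depth 1 -> negative (opposite of gear 0)
  gear 3: meshes with gear 2 -> depth 2 -> positive (opposite of gear 2)
Queried indices 0, 1, 2, 3 -> positive, negative, negative, positive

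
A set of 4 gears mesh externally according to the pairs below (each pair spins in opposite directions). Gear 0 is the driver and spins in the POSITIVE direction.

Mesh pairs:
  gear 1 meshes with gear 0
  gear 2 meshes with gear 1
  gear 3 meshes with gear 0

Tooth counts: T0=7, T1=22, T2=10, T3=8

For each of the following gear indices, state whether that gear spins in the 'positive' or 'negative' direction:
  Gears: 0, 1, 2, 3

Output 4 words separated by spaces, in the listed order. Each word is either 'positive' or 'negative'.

Gear 0 (driver): positive (depth 0)
  gear 1: meshes with gear 0 -> depth 1 -> negative (opposite of gear 0)
  gear 2: meshes with gear 1 -> depth 2 -> positive (opposite of gear 1)
  gear 3: meshes with gear 0 -> depth 1 -> negative (opposite of gear 0)
Queried indices 0, 1, 2, 3 -> positive, negative, positive, negative

Answer: positive negative positive negative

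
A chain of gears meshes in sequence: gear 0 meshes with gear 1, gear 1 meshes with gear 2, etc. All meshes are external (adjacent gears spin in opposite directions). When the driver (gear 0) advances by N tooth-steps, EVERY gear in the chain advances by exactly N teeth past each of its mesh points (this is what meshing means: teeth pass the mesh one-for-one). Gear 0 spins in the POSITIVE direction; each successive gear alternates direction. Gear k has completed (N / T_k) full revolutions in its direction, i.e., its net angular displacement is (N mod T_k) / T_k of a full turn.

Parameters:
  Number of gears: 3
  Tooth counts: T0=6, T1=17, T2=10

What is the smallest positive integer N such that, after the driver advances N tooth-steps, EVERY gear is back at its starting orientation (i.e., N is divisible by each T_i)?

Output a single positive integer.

Gear k returns to start when N is a multiple of T_k.
All gears at start simultaneously when N is a common multiple of [6, 17, 10]; the smallest such N is lcm(6, 17, 10).
Start: lcm = T0 = 6
Fold in T1=17: gcd(6, 17) = 1; lcm(6, 17) = 6 * 17 / 1 = 102 / 1 = 102
Fold in T2=10: gcd(102, 10) = 2; lcm(102, 10) = 102 * 10 / 2 = 1020 / 2 = 510
Full cycle length = 510

Answer: 510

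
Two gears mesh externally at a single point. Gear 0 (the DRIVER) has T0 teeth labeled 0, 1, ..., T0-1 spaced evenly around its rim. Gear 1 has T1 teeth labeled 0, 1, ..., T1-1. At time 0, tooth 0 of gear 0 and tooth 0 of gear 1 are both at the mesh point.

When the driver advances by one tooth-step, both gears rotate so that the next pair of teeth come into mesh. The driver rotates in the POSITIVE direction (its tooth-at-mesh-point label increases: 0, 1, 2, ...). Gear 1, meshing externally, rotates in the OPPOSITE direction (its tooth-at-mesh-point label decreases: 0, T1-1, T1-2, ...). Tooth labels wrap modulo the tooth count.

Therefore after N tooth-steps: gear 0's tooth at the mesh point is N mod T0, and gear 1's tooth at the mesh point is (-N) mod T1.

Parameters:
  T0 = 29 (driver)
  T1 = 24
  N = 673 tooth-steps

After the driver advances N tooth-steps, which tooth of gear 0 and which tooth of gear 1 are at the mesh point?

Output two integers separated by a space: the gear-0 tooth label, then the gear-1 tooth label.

Answer: 6 23

Derivation:
Gear 0 (driver, T0=29): tooth at mesh = N mod T0
  673 = 23 * 29 + 6, so 673 mod 29 = 6
  gear 0 tooth = 6
Gear 1 (driven, T1=24): tooth at mesh = (-N) mod T1
  673 = 28 * 24 + 1, so 673 mod 24 = 1
  (-673) mod 24 = (-1) mod 24 = 24 - 1 = 23
Mesh after 673 steps: gear-0 tooth 6 meets gear-1 tooth 23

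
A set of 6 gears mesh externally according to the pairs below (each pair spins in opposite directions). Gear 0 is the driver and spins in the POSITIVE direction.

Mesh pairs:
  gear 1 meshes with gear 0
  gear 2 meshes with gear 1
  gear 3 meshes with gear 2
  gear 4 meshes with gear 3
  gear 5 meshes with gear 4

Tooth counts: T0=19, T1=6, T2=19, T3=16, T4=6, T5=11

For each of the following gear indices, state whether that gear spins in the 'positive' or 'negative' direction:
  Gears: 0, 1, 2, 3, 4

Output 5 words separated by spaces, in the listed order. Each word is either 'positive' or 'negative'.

Answer: positive negative positive negative positive

Derivation:
Gear 0 (driver): positive (depth 0)
  gear 1: meshes with gear 0 -> depth 1 -> negative (opposite of gear 0)
  gear 2: meshes with gear 1 -> depth 2 -> positive (opposite of gear 1)
  gear 3: meshes with gear 2 -> depth 3 -> negative (opposite of gear 2)
  gear 4: meshes with gear 3 -> depth 4 -> positive (opposite of gear 3)
  gear 5: meshes with gear 4 -> depth 5 -> negative (opposite of gear 4)
Queried indices 0, 1, 2, 3, 4 -> positive, negative, positive, negative, positive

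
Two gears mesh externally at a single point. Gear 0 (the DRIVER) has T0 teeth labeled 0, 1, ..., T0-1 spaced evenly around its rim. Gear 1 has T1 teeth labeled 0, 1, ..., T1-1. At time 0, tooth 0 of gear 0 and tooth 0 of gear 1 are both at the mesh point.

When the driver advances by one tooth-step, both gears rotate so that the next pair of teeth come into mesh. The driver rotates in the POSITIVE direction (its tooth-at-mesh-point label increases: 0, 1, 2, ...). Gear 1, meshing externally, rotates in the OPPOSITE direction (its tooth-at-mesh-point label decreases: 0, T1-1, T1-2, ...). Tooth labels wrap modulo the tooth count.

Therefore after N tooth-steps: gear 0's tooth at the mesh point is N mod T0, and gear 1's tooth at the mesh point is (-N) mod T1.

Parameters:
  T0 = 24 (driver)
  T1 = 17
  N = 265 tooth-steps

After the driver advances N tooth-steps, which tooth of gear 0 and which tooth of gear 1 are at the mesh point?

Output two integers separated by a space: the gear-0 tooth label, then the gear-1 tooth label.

Answer: 1 7

Derivation:
Gear 0 (driver, T0=24): tooth at mesh = N mod T0
  265 = 11 * 24 + 1, so 265 mod 24 = 1
  gear 0 tooth = 1
Gear 1 (driven, T1=17): tooth at mesh = (-N) mod T1
  265 = 15 * 17 + 10, so 265 mod 17 = 10
  (-265) mod 17 = (-10) mod 17 = 17 - 10 = 7
Mesh after 265 steps: gear-0 tooth 1 meets gear-1 tooth 7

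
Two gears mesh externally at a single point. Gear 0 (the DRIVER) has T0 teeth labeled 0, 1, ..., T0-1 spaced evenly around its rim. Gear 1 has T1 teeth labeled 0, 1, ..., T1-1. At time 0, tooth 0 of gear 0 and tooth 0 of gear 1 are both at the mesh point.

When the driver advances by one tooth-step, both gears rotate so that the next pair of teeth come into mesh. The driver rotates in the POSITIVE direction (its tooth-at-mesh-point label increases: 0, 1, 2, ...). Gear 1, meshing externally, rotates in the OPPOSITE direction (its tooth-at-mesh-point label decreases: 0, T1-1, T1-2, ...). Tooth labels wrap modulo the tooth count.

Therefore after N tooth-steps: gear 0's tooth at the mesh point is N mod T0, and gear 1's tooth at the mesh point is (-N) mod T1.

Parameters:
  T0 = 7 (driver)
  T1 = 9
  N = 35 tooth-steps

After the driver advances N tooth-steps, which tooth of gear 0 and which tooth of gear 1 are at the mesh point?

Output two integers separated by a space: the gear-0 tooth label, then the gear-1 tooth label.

Gear 0 (driver, T0=7): tooth at mesh = N mod T0
  35 = 5 * 7 + 0, so 35 mod 7 = 0
  gear 0 tooth = 0
Gear 1 (driven, T1=9): tooth at mesh = (-N) mod T1
  35 = 3 * 9 + 8, so 35 mod 9 = 8
  (-35) mod 9 = (-8) mod 9 = 9 - 8 = 1
Mesh after 35 steps: gear-0 tooth 0 meets gear-1 tooth 1

Answer: 0 1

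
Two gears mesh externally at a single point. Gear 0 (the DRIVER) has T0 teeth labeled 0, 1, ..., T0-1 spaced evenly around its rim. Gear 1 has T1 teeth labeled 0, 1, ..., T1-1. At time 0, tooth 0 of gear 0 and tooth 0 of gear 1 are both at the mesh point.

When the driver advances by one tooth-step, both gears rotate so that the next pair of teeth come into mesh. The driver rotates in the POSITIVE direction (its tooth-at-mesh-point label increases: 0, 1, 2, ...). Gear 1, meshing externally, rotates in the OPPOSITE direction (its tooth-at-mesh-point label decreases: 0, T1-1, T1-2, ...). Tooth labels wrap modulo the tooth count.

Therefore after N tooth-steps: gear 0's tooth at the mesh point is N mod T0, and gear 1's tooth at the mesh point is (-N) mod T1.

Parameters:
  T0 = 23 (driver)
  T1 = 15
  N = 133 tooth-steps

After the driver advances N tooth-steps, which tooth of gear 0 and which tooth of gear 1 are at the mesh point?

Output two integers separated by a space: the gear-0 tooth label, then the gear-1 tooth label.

Gear 0 (driver, T0=23): tooth at mesh = N mod T0
  133 = 5 * 23 + 18, so 133 mod 23 = 18
  gear 0 tooth = 18
Gear 1 (driven, T1=15): tooth at mesh = (-N) mod T1
  133 = 8 * 15 + 13, so 133 mod 15 = 13
  (-133) mod 15 = (-13) mod 15 = 15 - 13 = 2
Mesh after 133 steps: gear-0 tooth 18 meets gear-1 tooth 2

Answer: 18 2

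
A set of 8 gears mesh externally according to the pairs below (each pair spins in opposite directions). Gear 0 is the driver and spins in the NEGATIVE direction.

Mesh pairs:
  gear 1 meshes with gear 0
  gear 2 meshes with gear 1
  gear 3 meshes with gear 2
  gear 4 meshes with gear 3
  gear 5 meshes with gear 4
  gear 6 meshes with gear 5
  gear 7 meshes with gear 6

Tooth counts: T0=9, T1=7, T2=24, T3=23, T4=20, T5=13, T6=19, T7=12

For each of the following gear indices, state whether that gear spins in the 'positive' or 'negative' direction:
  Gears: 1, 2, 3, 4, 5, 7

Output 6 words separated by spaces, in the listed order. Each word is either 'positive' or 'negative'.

Answer: positive negative positive negative positive positive

Derivation:
Gear 0 (driver): negative (depth 0)
  gear 1: meshes with gear 0 -> depth 1 -> positive (opposite of gear 0)
  gear 2: meshes with gear 1 -> depth 2 -> negative (opposite of gear 1)
  gear 3: meshes with gear 2 -> depth 3 -> positive (opposite of gear 2)
  gear 4: meshes with gear 3 -> depth 4 -> negative (opposite of gear 3)
  gear 5: meshes with gear 4 -> depth 5 -> positive (opposite of gear 4)
  gear 6: meshes with gear 5 -> depth 6 -> negative (opposite of gear 5)
  gear 7: meshes with gear 6 -> depth 7 -> positive (opposite of gear 6)
Queried indices 1, 2, 3, 4, 5, 7 -> positive, negative, positive, negative, positive, positive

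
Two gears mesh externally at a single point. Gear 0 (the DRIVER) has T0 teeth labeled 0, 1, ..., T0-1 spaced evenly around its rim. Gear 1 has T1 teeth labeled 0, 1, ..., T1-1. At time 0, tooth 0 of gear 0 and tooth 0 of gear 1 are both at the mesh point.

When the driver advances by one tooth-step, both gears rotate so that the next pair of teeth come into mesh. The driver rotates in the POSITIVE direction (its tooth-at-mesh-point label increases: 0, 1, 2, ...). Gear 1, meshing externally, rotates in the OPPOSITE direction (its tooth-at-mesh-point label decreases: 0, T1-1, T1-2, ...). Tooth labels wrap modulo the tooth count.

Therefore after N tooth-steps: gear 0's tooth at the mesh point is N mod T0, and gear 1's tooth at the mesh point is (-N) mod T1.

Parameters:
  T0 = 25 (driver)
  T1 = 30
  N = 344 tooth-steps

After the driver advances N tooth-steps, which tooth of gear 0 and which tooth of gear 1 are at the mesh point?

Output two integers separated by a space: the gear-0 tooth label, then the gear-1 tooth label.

Answer: 19 16

Derivation:
Gear 0 (driver, T0=25): tooth at mesh = N mod T0
  344 = 13 * 25 + 19, so 344 mod 25 = 19
  gear 0 tooth = 19
Gear 1 (driven, T1=30): tooth at mesh = (-N) mod T1
  344 = 11 * 30 + 14, so 344 mod 30 = 14
  (-344) mod 30 = (-14) mod 30 = 30 - 14 = 16
Mesh after 344 steps: gear-0 tooth 19 meets gear-1 tooth 16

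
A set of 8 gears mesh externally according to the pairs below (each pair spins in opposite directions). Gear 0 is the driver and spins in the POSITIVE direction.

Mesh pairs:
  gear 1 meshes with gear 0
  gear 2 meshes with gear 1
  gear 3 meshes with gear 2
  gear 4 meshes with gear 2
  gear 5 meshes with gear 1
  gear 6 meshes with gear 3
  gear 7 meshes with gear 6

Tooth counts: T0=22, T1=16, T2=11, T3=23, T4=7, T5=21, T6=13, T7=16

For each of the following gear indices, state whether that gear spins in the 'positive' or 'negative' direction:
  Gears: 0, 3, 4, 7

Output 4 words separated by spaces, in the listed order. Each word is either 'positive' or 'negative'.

Answer: positive negative negative negative

Derivation:
Gear 0 (driver): positive (depth 0)
  gear 1: meshes with gear 0 -> depth 1 -> negative (opposite of gear 0)
  gear 2: meshes with gear 1 -> depth 2 -> positive (opposite of gear 1)
  gear 3: meshes with gear 2 -> depth 3 -> negative (opposite of gear 2)
  gear 4: meshes with gear 2 -> depth 3 -> negative (opposite of gear 2)
  gear 5: meshes with gear 1 -> depth 2 -> positive (opposite of gear 1)
  gear 6: meshes with gear 3 -> depth 4 -> positive (opposite of gear 3)
  gear 7: meshes with gear 6 -> depth 5 -> negative (opposite of gear 6)
Queried indices 0, 3, 4, 7 -> positive, negative, negative, negative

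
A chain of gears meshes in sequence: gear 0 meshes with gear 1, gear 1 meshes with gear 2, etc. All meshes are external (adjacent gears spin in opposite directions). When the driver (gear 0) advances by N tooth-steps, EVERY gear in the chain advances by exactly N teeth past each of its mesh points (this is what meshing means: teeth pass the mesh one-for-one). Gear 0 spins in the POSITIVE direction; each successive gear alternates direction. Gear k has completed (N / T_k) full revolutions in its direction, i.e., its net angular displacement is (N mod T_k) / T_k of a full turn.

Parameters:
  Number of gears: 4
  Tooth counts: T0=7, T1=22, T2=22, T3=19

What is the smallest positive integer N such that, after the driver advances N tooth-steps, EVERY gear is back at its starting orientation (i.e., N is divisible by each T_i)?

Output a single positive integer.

Answer: 2926

Derivation:
Gear k returns to start when N is a multiple of T_k.
All gears at start simultaneously when N is a common multiple of [7, 22, 22, 19]; the smallest such N is lcm(7, 22, 22, 19).
Start: lcm = T0 = 7
Fold in T1=22: gcd(7, 22) = 1; lcm(7, 22) = 7 * 22 / 1 = 154 / 1 = 154
Fold in T2=22: gcd(154, 22) = 22; lcm(154, 22) = 154 * 22 / 22 = 3388 / 22 = 154
Fold in T3=19: gcd(154, 19) = 1; lcm(154, 19) = 154 * 19 / 1 = 2926 / 1 = 2926
Full cycle length = 2926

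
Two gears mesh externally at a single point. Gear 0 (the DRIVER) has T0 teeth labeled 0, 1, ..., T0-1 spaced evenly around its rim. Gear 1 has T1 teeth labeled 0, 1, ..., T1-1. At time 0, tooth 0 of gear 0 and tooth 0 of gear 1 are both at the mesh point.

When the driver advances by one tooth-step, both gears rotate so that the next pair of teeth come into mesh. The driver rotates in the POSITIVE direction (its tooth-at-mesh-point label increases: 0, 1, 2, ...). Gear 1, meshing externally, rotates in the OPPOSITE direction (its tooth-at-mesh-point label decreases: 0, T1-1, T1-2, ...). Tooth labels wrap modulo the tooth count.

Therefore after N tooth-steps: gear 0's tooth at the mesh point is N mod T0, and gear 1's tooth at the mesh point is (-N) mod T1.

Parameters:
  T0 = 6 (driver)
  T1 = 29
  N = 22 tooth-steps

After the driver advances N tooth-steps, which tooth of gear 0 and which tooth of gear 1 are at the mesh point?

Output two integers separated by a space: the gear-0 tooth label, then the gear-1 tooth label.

Answer: 4 7

Derivation:
Gear 0 (driver, T0=6): tooth at mesh = N mod T0
  22 = 3 * 6 + 4, so 22 mod 6 = 4
  gear 0 tooth = 4
Gear 1 (driven, T1=29): tooth at mesh = (-N) mod T1
  22 = 0 * 29 + 22, so 22 mod 29 = 22
  (-22) mod 29 = (-22) mod 29 = 29 - 22 = 7
Mesh after 22 steps: gear-0 tooth 4 meets gear-1 tooth 7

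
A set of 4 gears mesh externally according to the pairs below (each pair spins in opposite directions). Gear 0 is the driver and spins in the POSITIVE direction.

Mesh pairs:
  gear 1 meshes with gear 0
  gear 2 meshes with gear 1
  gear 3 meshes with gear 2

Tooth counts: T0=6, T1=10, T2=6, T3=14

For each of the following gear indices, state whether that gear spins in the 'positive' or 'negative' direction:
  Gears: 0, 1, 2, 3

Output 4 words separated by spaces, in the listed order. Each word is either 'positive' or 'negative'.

Gear 0 (driver): positive (depth 0)
  gear 1: meshes with gear 0 -> depth 1 -> negative (opposite of gear 0)
  gear 2: meshes with gear 1 -> depth 2 -> positive (opposite of gear 1)
  gear 3: meshes with gear 2 -> depth 3 -> negative (opposite of gear 2)
Queried indices 0, 1, 2, 3 -> positive, negative, positive, negative

Answer: positive negative positive negative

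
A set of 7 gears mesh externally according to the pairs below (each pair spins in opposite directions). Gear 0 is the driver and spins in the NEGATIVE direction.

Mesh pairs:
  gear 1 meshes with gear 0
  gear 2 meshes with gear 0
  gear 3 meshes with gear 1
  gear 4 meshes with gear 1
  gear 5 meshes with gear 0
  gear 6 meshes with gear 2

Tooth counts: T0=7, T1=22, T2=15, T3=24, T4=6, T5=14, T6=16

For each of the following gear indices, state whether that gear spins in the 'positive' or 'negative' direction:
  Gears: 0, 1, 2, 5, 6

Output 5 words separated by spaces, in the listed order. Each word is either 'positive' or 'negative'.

Answer: negative positive positive positive negative

Derivation:
Gear 0 (driver): negative (depth 0)
  gear 1: meshes with gear 0 -> depth 1 -> positive (opposite of gear 0)
  gear 2: meshes with gear 0 -> depth 1 -> positive (opposite of gear 0)
  gear 3: meshes with gear 1 -> depth 2 -> negative (opposite of gear 1)
  gear 4: meshes with gear 1 -> depth 2 -> negative (opposite of gear 1)
  gear 5: meshes with gear 0 -> depth 1 -> positive (opposite of gear 0)
  gear 6: meshes with gear 2 -> depth 2 -> negative (opposite of gear 2)
Queried indices 0, 1, 2, 5, 6 -> negative, positive, positive, positive, negative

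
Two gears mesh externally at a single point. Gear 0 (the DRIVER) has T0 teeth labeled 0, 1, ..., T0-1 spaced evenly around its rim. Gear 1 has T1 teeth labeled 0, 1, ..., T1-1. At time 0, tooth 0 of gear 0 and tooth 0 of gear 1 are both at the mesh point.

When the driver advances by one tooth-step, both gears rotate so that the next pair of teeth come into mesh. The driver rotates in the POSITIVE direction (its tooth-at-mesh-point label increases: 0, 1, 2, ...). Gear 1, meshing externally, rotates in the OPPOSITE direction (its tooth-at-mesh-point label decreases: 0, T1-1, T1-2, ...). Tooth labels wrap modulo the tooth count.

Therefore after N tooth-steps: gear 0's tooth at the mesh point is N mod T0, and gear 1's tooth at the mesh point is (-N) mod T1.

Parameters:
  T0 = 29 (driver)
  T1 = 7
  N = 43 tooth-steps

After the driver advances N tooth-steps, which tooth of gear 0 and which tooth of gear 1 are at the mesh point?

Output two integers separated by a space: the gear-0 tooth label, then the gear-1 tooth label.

Gear 0 (driver, T0=29): tooth at mesh = N mod T0
  43 = 1 * 29 + 14, so 43 mod 29 = 14
  gear 0 tooth = 14
Gear 1 (driven, T1=7): tooth at mesh = (-N) mod T1
  43 = 6 * 7 + 1, so 43 mod 7 = 1
  (-43) mod 7 = (-1) mod 7 = 7 - 1 = 6
Mesh after 43 steps: gear-0 tooth 14 meets gear-1 tooth 6

Answer: 14 6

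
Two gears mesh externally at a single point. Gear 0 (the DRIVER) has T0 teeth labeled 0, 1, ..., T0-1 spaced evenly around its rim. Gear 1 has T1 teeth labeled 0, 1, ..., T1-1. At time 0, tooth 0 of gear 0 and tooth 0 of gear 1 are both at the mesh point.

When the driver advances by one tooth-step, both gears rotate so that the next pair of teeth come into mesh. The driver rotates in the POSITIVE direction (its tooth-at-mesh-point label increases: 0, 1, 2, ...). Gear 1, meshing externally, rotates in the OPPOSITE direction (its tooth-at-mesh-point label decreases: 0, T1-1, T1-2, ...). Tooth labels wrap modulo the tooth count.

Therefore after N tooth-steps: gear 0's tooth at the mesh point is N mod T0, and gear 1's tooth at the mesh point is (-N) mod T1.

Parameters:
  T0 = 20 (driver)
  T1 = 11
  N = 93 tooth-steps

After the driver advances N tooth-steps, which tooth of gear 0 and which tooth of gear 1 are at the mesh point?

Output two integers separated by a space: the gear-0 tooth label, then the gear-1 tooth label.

Answer: 13 6

Derivation:
Gear 0 (driver, T0=20): tooth at mesh = N mod T0
  93 = 4 * 20 + 13, so 93 mod 20 = 13
  gear 0 tooth = 13
Gear 1 (driven, T1=11): tooth at mesh = (-N) mod T1
  93 = 8 * 11 + 5, so 93 mod 11 = 5
  (-93) mod 11 = (-5) mod 11 = 11 - 5 = 6
Mesh after 93 steps: gear-0 tooth 13 meets gear-1 tooth 6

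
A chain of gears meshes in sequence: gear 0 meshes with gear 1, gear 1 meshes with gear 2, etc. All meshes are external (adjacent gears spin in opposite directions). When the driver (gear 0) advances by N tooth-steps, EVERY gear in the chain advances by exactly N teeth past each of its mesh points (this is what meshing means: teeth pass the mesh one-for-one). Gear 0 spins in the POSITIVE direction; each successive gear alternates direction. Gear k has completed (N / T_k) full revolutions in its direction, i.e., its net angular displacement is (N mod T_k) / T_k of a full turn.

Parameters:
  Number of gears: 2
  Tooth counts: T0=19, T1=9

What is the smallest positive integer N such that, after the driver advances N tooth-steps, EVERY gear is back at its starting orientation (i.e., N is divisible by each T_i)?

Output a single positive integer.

Gear k returns to start when N is a multiple of T_k.
All gears at start simultaneously when N is a common multiple of [19, 9]; the smallest such N is lcm(19, 9).
Start: lcm = T0 = 19
Fold in T1=9: gcd(19, 9) = 1; lcm(19, 9) = 19 * 9 / 1 = 171 / 1 = 171
Full cycle length = 171

Answer: 171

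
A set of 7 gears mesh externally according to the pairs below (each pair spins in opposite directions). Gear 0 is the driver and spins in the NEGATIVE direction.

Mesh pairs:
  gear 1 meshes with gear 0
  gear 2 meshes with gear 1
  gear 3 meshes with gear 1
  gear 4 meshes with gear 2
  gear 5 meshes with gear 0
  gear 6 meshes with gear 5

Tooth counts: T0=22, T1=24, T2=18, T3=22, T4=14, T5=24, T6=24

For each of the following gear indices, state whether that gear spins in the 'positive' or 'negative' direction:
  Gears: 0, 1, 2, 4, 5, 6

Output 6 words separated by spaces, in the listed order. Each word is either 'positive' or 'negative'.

Gear 0 (driver): negative (depth 0)
  gear 1: meshes with gear 0 -> depth 1 -> positive (opposite of gear 0)
  gear 2: meshes with gear 1 -> depth 2 -> negative (opposite of gear 1)
  gear 3: meshes with gear 1 -> depth 2 -> negative (opposite of gear 1)
  gear 4: meshes with gear 2 -> depth 3 -> positive (opposite of gear 2)
  gear 5: meshes with gear 0 -> depth 1 -> positive (opposite of gear 0)
  gear 6: meshes with gear 5 -> depth 2 -> negative (opposite of gear 5)
Queried indices 0, 1, 2, 4, 5, 6 -> negative, positive, negative, positive, positive, negative

Answer: negative positive negative positive positive negative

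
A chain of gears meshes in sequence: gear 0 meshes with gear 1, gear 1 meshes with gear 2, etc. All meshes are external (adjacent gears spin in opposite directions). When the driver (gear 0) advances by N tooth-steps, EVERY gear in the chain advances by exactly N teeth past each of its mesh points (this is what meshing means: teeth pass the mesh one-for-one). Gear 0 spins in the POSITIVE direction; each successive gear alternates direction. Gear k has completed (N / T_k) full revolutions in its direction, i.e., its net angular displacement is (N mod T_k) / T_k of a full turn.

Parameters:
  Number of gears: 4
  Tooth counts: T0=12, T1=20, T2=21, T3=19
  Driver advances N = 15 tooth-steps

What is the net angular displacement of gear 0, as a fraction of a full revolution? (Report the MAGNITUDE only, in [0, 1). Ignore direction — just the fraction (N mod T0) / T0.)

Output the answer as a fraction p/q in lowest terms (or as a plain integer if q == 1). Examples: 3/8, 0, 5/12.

Chain of 4 gears, tooth counts: [12, 20, 21, 19]
  gear 0: T0=12, direction=positive, advance = 15 mod 12 = 3 teeth = 3/12 turn
  gear 1: T1=20, direction=negative, advance = 15 mod 20 = 15 teeth = 15/20 turn
  gear 2: T2=21, direction=positive, advance = 15 mod 21 = 15 teeth = 15/21 turn
  gear 3: T3=19, direction=negative, advance = 15 mod 19 = 15 teeth = 15/19 turn
Gear 0: 15 mod 12 = 3
Fraction = 3 / 12 = 1/4 (gcd(3,12)=3) = 1/4

Answer: 1/4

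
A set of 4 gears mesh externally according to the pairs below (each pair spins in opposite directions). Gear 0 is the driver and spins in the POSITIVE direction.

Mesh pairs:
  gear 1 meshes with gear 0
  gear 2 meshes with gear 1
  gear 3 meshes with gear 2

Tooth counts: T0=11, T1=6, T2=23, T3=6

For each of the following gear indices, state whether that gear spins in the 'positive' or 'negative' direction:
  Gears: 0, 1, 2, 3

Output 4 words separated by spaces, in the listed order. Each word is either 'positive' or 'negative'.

Answer: positive negative positive negative

Derivation:
Gear 0 (driver): positive (depth 0)
  gear 1: meshes with gear 0 -> depth 1 -> negative (opposite of gear 0)
  gear 2: meshes with gear 1 -> depth 2 -> positive (opposite of gear 1)
  gear 3: meshes with gear 2 -> depth 3 -> negative (opposite of gear 2)
Queried indices 0, 1, 2, 3 -> positive, negative, positive, negative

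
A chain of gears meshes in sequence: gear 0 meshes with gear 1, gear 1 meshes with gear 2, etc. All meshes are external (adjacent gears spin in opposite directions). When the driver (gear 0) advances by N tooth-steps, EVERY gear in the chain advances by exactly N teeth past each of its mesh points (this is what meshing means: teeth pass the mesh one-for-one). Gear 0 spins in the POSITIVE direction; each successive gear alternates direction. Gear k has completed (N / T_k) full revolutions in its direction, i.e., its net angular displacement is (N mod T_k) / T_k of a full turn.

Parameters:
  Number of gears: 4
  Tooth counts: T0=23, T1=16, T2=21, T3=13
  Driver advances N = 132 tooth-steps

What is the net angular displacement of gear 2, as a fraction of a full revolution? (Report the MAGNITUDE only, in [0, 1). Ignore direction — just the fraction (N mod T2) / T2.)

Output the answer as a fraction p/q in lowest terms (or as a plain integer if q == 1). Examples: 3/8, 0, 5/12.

Chain of 4 gears, tooth counts: [23, 16, 21, 13]
  gear 0: T0=23, direction=positive, advance = 132 mod 23 = 17 teeth = 17/23 turn
  gear 1: T1=16, direction=negative, advance = 132 mod 16 = 4 teeth = 4/16 turn
  gear 2: T2=21, direction=positive, advance = 132 mod 21 = 6 teeth = 6/21 turn
  gear 3: T3=13, direction=negative, advance = 132 mod 13 = 2 teeth = 2/13 turn
Gear 2: 132 mod 21 = 6
Fraction = 6 / 21 = 2/7 (gcd(6,21)=3) = 2/7

Answer: 2/7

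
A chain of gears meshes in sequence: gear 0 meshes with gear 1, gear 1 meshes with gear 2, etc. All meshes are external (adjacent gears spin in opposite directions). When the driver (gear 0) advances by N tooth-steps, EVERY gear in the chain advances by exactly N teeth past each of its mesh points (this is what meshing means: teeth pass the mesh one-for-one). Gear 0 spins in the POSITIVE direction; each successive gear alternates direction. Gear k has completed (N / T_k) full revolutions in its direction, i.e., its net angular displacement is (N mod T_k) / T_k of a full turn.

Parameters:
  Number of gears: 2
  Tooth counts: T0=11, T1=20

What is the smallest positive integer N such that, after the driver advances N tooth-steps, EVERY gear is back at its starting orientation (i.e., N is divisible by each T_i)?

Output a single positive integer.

Answer: 220

Derivation:
Gear k returns to start when N is a multiple of T_k.
All gears at start simultaneously when N is a common multiple of [11, 20]; the smallest such N is lcm(11, 20).
Start: lcm = T0 = 11
Fold in T1=20: gcd(11, 20) = 1; lcm(11, 20) = 11 * 20 / 1 = 220 / 1 = 220
Full cycle length = 220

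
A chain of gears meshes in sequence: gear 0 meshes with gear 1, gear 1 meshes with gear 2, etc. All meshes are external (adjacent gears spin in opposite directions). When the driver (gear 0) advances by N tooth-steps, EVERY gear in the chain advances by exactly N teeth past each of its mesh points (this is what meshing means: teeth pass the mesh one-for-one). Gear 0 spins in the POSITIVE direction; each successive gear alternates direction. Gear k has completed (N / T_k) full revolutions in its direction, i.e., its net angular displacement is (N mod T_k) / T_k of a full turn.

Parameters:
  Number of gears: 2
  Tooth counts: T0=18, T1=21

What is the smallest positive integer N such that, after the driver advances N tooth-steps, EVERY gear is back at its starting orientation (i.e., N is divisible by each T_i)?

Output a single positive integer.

Gear k returns to start when N is a multiple of T_k.
All gears at start simultaneously when N is a common multiple of [18, 21]; the smallest such N is lcm(18, 21).
Start: lcm = T0 = 18
Fold in T1=21: gcd(18, 21) = 3; lcm(18, 21) = 18 * 21 / 3 = 378 / 3 = 126
Full cycle length = 126

Answer: 126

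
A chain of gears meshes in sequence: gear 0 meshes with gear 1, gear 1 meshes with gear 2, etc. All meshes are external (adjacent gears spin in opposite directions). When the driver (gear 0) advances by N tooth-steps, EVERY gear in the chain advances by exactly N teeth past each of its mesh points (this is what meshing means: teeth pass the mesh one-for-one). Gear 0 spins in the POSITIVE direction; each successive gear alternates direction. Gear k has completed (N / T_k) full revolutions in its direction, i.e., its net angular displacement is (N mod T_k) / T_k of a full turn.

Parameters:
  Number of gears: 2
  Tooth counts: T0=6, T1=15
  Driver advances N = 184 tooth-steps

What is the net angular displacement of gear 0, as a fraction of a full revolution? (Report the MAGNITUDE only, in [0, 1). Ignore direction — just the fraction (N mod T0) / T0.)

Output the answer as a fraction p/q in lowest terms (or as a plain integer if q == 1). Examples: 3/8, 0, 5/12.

Chain of 2 gears, tooth counts: [6, 15]
  gear 0: T0=6, direction=positive, advance = 184 mod 6 = 4 teeth = 4/6 turn
  gear 1: T1=15, direction=negative, advance = 184 mod 15 = 4 teeth = 4/15 turn
Gear 0: 184 mod 6 = 4
Fraction = 4 / 6 = 2/3 (gcd(4,6)=2) = 2/3

Answer: 2/3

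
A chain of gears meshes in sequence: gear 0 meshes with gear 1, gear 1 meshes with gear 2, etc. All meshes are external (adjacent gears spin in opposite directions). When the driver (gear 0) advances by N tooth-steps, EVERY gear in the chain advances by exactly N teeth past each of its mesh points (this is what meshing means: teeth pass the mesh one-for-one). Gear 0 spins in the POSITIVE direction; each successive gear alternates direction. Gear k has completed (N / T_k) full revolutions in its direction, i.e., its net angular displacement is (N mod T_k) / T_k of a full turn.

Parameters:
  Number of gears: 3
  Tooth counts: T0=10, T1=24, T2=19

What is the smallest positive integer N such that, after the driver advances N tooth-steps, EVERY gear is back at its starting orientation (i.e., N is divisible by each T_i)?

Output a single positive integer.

Answer: 2280

Derivation:
Gear k returns to start when N is a multiple of T_k.
All gears at start simultaneously when N is a common multiple of [10, 24, 19]; the smallest such N is lcm(10, 24, 19).
Start: lcm = T0 = 10
Fold in T1=24: gcd(10, 24) = 2; lcm(10, 24) = 10 * 24 / 2 = 240 / 2 = 120
Fold in T2=19: gcd(120, 19) = 1; lcm(120, 19) = 120 * 19 / 1 = 2280 / 1 = 2280
Full cycle length = 2280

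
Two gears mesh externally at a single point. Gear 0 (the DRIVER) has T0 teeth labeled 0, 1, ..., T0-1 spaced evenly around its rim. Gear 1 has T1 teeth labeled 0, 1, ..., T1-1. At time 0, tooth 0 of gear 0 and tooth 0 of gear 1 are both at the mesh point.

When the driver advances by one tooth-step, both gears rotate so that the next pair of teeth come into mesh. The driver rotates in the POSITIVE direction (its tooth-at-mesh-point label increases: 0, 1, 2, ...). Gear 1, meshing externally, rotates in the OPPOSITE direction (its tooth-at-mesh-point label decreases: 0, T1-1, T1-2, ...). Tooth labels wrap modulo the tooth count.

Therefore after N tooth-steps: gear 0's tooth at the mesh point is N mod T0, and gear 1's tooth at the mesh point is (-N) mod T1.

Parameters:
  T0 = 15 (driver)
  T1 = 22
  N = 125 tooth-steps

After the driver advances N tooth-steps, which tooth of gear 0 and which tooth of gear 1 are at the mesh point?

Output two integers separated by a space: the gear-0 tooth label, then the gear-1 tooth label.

Answer: 5 7

Derivation:
Gear 0 (driver, T0=15): tooth at mesh = N mod T0
  125 = 8 * 15 + 5, so 125 mod 15 = 5
  gear 0 tooth = 5
Gear 1 (driven, T1=22): tooth at mesh = (-N) mod T1
  125 = 5 * 22 + 15, so 125 mod 22 = 15
  (-125) mod 22 = (-15) mod 22 = 22 - 15 = 7
Mesh after 125 steps: gear-0 tooth 5 meets gear-1 tooth 7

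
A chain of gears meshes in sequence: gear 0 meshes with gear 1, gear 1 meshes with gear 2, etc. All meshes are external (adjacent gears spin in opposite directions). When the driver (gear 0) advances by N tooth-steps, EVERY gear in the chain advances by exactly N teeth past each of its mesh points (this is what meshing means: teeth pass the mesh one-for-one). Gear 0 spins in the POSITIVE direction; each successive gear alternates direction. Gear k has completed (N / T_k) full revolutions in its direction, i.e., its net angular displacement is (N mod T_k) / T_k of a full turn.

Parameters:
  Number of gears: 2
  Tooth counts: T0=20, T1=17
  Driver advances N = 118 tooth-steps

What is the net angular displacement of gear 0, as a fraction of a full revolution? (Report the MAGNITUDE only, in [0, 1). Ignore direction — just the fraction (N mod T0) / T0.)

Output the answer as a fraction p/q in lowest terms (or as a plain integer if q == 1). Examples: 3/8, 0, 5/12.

Chain of 2 gears, tooth counts: [20, 17]
  gear 0: T0=20, direction=positive, advance = 118 mod 20 = 18 teeth = 18/20 turn
  gear 1: T1=17, direction=negative, advance = 118 mod 17 = 16 teeth = 16/17 turn
Gear 0: 118 mod 20 = 18
Fraction = 18 / 20 = 9/10 (gcd(18,20)=2) = 9/10

Answer: 9/10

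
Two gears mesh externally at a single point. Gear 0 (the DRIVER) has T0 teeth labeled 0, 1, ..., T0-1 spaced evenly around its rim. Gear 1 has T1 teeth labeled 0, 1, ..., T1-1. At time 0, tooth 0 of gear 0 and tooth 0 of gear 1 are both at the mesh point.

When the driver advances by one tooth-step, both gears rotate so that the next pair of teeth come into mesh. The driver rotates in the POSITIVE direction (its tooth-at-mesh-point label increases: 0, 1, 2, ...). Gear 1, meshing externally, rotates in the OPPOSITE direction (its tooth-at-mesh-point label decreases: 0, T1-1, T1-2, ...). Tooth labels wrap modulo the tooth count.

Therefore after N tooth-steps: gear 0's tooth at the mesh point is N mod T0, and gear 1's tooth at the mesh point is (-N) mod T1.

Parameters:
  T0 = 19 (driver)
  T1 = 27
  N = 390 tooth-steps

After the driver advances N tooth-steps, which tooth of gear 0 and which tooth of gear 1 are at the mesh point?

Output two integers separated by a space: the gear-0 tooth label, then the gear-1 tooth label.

Gear 0 (driver, T0=19): tooth at mesh = N mod T0
  390 = 20 * 19 + 10, so 390 mod 19 = 10
  gear 0 tooth = 10
Gear 1 (driven, T1=27): tooth at mesh = (-N) mod T1
  390 = 14 * 27 + 12, so 390 mod 27 = 12
  (-390) mod 27 = (-12) mod 27 = 27 - 12 = 15
Mesh after 390 steps: gear-0 tooth 10 meets gear-1 tooth 15

Answer: 10 15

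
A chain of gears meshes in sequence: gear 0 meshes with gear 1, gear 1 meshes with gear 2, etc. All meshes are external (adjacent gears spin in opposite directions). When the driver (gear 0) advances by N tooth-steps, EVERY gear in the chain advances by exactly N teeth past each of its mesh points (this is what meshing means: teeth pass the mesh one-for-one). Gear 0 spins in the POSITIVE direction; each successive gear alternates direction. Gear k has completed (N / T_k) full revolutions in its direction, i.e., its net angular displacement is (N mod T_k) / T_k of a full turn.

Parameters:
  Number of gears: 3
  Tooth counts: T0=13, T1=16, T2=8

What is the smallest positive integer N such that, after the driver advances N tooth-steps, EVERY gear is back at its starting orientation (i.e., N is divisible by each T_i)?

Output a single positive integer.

Answer: 208

Derivation:
Gear k returns to start when N is a multiple of T_k.
All gears at start simultaneously when N is a common multiple of [13, 16, 8]; the smallest such N is lcm(13, 16, 8).
Start: lcm = T0 = 13
Fold in T1=16: gcd(13, 16) = 1; lcm(13, 16) = 13 * 16 / 1 = 208 / 1 = 208
Fold in T2=8: gcd(208, 8) = 8; lcm(208, 8) = 208 * 8 / 8 = 1664 / 8 = 208
Full cycle length = 208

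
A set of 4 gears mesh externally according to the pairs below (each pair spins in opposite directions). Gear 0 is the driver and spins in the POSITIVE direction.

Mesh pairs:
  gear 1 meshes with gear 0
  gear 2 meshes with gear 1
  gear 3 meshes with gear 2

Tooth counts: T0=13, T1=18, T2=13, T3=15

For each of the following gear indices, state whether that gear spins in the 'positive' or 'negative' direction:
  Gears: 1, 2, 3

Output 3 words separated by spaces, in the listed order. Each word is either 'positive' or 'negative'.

Answer: negative positive negative

Derivation:
Gear 0 (driver): positive (depth 0)
  gear 1: meshes with gear 0 -> depth 1 -> negative (opposite of gear 0)
  gear 2: meshes with gear 1 -> depth 2 -> positive (opposite of gear 1)
  gear 3: meshes with gear 2 -> depth 3 -> negative (opposite of gear 2)
Queried indices 1, 2, 3 -> negative, positive, negative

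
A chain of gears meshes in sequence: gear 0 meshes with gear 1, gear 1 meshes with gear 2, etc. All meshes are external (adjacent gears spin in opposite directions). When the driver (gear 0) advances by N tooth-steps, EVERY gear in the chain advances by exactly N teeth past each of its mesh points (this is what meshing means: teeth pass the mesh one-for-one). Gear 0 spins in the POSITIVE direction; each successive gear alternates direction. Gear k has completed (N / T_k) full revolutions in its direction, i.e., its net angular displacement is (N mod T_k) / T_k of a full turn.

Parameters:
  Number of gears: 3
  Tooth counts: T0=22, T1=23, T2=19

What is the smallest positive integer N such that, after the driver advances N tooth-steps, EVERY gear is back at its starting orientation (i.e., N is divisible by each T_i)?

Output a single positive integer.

Answer: 9614

Derivation:
Gear k returns to start when N is a multiple of T_k.
All gears at start simultaneously when N is a common multiple of [22, 23, 19]; the smallest such N is lcm(22, 23, 19).
Start: lcm = T0 = 22
Fold in T1=23: gcd(22, 23) = 1; lcm(22, 23) = 22 * 23 / 1 = 506 / 1 = 506
Fold in T2=19: gcd(506, 19) = 1; lcm(506, 19) = 506 * 19 / 1 = 9614 / 1 = 9614
Full cycle length = 9614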